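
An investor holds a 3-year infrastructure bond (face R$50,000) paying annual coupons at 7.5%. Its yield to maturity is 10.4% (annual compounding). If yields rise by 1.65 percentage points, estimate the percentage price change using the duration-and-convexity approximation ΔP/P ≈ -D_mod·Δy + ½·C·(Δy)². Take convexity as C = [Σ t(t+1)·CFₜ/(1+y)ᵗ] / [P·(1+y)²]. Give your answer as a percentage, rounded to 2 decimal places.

With y = 0.104:
  t   CF        PV=CF/(1+0.104)^t    t·PV        t(t+1)·PV
  1     3,750.00     3,396.7391     3,396.7391       6,793.4783
  2     3,750.00     3,076.7565     6,153.5129      18,460.5388
  3    53,750.00    39,945.8115   119,837.4345     479,349.7381
  Σ                 46,419.3071   129,387.6866     504,603.7551
P = 46,419.3071; D_Mac = 2.78737 yrs; D_mod = 2.52479 yrs; C = 8.91895.
Duration effect: -2.52479 × (+0.0165) = -0.041659
Convexity effect: 0.5 × 8.91895 × (0.0165)² = +0.0012141
ΔP/P ≈ -0.041659 + 0.0012141 = -0.040445 = -4.0445%.

-4.04%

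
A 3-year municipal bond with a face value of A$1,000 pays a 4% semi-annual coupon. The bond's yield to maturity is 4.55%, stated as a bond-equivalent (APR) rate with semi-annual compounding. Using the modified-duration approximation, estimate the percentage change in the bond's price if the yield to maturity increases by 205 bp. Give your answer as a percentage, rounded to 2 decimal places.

Periodic yield y = 0.02275. Modified duration first:
  t   CF        PV=CF/(1+0.02275)^t    t·PV
  1        20.00        19.5551        19.5551
  2        20.00        19.1201        38.2403
  3        20.00        18.6948        56.0845
  4        20.00        18.2790        73.1159
  5        20.00        17.8724        89.3619
  6     1,020.00       891.2165     5,347.2993
  Σ                    984.7380     5,623.6571
P = 984.7380; D_Mac = 5.71082 half-year periods = 2.85541 yrs; D_mod = 2.85541/(1+0.02275) = 2.79189 yrs.
ΔP/P ≈ -D_mod · Δy = -2.79189 × (+0.0205) = -0.057234 = -5.7234%.

-5.72%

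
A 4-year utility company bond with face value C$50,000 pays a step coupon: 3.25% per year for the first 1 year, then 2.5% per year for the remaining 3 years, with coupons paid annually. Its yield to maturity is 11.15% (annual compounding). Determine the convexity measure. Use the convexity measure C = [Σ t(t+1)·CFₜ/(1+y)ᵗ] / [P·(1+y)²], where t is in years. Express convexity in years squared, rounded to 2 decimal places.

With y = 0.1115:
  t   CF        PV=CF/(1+0.1115)^t    t·PV        t(t+1)·PV
  1     1,625.00     1,461.9883     1,461.9883       2,923.9766
  2     1,250.00     1,011.7916     2,023.5832       6,070.7497
  3     1,250.00       910.2939     2,730.8816      10,923.5263
  4    51,250.00    33,578.0910   134,312.3639     671,561.8197
  Σ                 36,962.1648   140,528.8171     691,480.0724
P = 36,962.1648.
Convexity = Σ t(t+1)·PV / [P·(1+y)²] = 691,480.0724 / (36,962.1648 × 1.235432) = 15.14270.

15.14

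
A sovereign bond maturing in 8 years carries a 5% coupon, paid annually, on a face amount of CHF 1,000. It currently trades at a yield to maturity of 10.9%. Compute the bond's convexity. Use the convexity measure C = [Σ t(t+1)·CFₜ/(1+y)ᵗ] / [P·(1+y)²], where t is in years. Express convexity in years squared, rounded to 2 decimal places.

With y = 0.109:
  t   CF        PV=CF/(1+0.109)^t    t·PV        t(t+1)·PV
  1        50.00        45.0857        45.0857          90.1713
  2        50.00        40.6543        81.3087         243.9260
  3        50.00        36.6586       109.9757         439.9027
  4        50.00        33.0555       132.2220         661.1101
  5        50.00        29.8066       149.0329         894.1977
  6        50.00        26.8770       161.2620       1,128.8338
  7        50.00        24.2353       169.6474       1,357.1792
  8     1,050.00       458.9199     3,671.3595      33,042.2358
  Σ                    695.2929     4,519.8939      37,857.5567
P = 695.2929.
Convexity = Σ t(t+1)·PV / [P·(1+y)²] = 37,857.5567 / (695.2929 × 1.229881) = 44.27124.

44.27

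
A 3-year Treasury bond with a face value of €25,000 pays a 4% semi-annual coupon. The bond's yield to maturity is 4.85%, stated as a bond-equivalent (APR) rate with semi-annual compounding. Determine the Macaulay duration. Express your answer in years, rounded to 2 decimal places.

Periodic yield y = 0.02425. Discount each cash flow and weight by its period:
  t   CF        PV=CF/(1+0.02425)^t    t·PV
  1       500.00       488.1621       488.1621
  2       500.00       476.6044       953.2088
  3       500.00       465.3204     1,395.9612
  4       500.00       454.3035     1,817.2141
  5       500.00       443.5475     2,217.7375
  6    25,500.00    22,085.3530   132,512.1179
  Σ                 24,413.2909   139,384.4016
Price P = Σ PV = 24,413.2909.
Macaulay duration = Σ(t·PV) / P = 139,384.4016 / 24,413.2909 = 5.70937 half-year periods.
In years: 5.70937 / 2 = 2.85468 years.

2.85 years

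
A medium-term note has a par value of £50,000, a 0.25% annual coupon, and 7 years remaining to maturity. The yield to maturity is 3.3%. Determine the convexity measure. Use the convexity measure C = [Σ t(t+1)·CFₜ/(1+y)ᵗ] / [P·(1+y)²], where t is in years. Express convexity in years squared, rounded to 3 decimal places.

51.890

With y = 0.033:
  t   CF        PV=CF/(1+0.033)^t    t·PV        t(t+1)·PV
  1       125.00       121.0068       121.0068         242.0136
  2       125.00       117.1411       234.2822         702.8467
  3       125.00       113.3990       340.1969       1,360.7874
  4       125.00       109.7763       439.1053       2,195.5267
  5       125.00       106.2694       531.3472       3,188.0833
  6       125.00       102.8746       617.2475       4,320.7324
  7    50,125.00    39,934.8571   279,543.9999   2,236,351.9990
  Σ                 40,605.3243   281,827.1858   2,248,361.9891
P = 40,605.3243.
Convexity = Σ t(t+1)·PV / [P·(1+y)²] = 2,248,361.9891 / (40,605.3243 × 1.067089) = 51.88987.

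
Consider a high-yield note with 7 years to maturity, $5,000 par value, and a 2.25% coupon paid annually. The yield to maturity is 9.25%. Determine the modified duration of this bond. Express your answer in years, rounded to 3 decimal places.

Periodic yield y = 0.0925. First find Macaulay duration:
  t   CF        PV=CF/(1+0.0925)^t    t·PV
  1       112.50       102.9748       102.9748
  2       112.50        94.2561       188.5123
  3       112.50        86.2756       258.8269
  4       112.50        78.9708       315.8833
  5       112.50        72.2845       361.4226
  6       112.50        66.1643       396.9859
  7     5,112.50     2,752.2203    19,265.5424
  Σ                  3,253.1466    20,890.1483
P = 3,253.1466; Macaulay duration = 20,890.1483 / 3,253.1466 = 6.42152 years.
Modified duration = D_Mac / (1 + y) = 6.42152 / 1.0925 = 5.87782 years.

5.878 years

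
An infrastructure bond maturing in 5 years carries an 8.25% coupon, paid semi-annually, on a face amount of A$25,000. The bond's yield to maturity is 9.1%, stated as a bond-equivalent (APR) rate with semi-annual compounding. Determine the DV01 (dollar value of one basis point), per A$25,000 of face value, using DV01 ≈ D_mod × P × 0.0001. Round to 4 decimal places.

A$9.6607

Periodic yield y = 0.0455.
  t   CF        PV=CF/(1+0.0455)^t    t·PV
  1     1,031.25       986.3702       986.3702
  2     1,031.25       943.4435     1,886.8870
  3     1,031.25       902.3850     2,707.1549
  4     1,031.25       863.1133     3,452.4532
  5     1,031.25       825.5507     4,127.7537
  6     1,031.25       789.6229     4,737.7374
  7     1,031.25       755.2586     5,286.8105
  8     1,031.25       722.3899     5,779.1192
  9     1,031.25       690.9516     6,218.5644
  10   26,031.25    16,682.2510   166,822.5101
  Σ                 24,161.3367   202,005.3606
P = 24,161.3367; D_Mac = 8.36069 half-year periods = 4.18034 yrs; D_mod = 3.99842 yrs.
DV01 ≈ 3.99842 × 24,161.3367 × 0.0001 = 9.660706.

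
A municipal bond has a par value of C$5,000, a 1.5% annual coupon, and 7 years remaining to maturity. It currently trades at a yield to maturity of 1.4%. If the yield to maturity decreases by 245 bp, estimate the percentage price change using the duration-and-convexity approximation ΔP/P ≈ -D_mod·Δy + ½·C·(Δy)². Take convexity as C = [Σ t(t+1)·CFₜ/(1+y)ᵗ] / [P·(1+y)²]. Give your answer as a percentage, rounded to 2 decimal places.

+17.73%

With y = 0.014:
  t   CF        PV=CF/(1+0.014)^t    t·PV        t(t+1)·PV
  1        75.00        73.9645        73.9645         147.9290
  2        75.00        72.9433       145.8866         437.6597
  3        75.00        71.9362       215.8086         863.2342
  4        75.00        70.9430       283.7719       1,418.8597
  5        75.00        69.9635       349.8175       2,098.9048
  6        75.00        68.9975       413.9852       2,897.8962
  7     5,075.00     4,604.3715    32,230.6008     257,844.8067
  Σ                  5,033.1195    33,713.8350     265,709.2903
P = 5,033.1195; D_Mac = 6.69840 yrs; D_mod = 6.60591 yrs; C = 51.34446.
Duration effect: -6.60591 × (-0.0245) = +0.161845
Convexity effect: 0.5 × 51.34446 × (-0.0245)² = +0.0154098
ΔP/P ≈ +0.161845 + 0.0154098 = +0.177255 = +17.7255%.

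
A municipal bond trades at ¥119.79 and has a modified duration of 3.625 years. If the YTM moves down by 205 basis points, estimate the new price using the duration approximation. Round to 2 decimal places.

Duration approximation: ΔP/P ≈ -D_mod · Δy = -3.625 × (-0.0205) = +0.0743125.
New price ≈ 119.79 × (1 + 0.0743125) = 128.691894375.

¥128.69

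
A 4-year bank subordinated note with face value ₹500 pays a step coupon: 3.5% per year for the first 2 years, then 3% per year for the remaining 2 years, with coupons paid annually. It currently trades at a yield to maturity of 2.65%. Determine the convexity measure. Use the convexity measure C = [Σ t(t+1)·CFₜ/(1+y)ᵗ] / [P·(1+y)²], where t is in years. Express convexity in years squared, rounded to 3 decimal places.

17.774

With y = 0.0265:
  t   CF        PV=CF/(1+0.0265)^t    t·PV        t(t+1)·PV
  1        17.50        17.0482        17.0482          34.0964
  2        17.50        16.6081        33.2162          99.6486
  3        15.00        13.8680        41.6041         166.4162
  4       515.00       463.8434     1,855.3737       9,276.8687
  Σ                    511.3678     1,947.2422       9,577.0300
P = 511.3678.
Convexity = Σ t(t+1)·PV / [P·(1+y)²] = 9,577.0300 / (511.3678 × 1.053702) = 17.77377.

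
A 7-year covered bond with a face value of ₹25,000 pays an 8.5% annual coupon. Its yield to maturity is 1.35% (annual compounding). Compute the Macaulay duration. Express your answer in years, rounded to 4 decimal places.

Periodic yield y = 0.0135. Discount each cash flow and weight by its year:
  t   CF        PV=CF/(1+0.0135)^t    t·PV
  1     2,125.00     2,096.6946     2,096.6946
  2     2,125.00     2,068.7663     4,137.5326
  3     2,125.00     2,041.2099     6,123.6298
  4     2,125.00     2,014.0207     8,056.0827
  5     2,125.00     1,987.1936     9,935.9678
  6     2,125.00     1,960.7238    11,764.3427
  7    27,125.00    24,694.6841   172,862.7890
  Σ                 36,863.2930   214,977.0391
Price P = Σ PV = 36,863.2930.
Macaulay duration = Σ(t·PV) / P = 214,977.0391 / 36,863.2930 = 5.83174 years.

5.8317 years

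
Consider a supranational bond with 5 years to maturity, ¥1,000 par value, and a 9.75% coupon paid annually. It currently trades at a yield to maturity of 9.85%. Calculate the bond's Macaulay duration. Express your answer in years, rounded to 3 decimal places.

4.185 years

Periodic yield y = 0.0985. Discount each cash flow and weight by its year:
  t   CF        PV=CF/(1+0.0985)^t    t·PV
  1        97.50        88.7574        88.7574
  2        97.50        80.7987       161.5974
  3        97.50        73.5537       220.6611
  4        97.50        66.9583       267.8332
  5     1,097.50       686.1265     3,430.6327
  Σ                    996.1946     4,169.4818
Price P = Σ PV = 996.1946.
Macaulay duration = Σ(t·PV) / P = 4,169.4818 / 996.1946 = 4.18541 years.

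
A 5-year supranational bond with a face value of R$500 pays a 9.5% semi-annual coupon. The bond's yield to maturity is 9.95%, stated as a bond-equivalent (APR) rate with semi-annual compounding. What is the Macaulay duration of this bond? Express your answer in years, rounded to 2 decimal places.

4.08 years

Periodic yield y = 0.04975. Discount each cash flow and weight by its period:
  t   CF        PV=CF/(1+0.04975)^t    t·PV
  1        23.75        22.6244        22.6244
  2        23.75        21.5522        43.1044
  3        23.75        20.5308        61.5924
  4        23.75        19.5578        78.2312
  5        23.75        18.6309        93.1546
  6        23.75        17.7480       106.4877
  7        23.75        16.9068       118.3479
  8        23.75        16.1056       128.8447
  9        23.75        15.3423       138.0808
  10      523.75       322.3036     3,223.0363
  Σ                    491.3025     4,013.5045
Price P = Σ PV = 491.3025.
Macaulay duration = Σ(t·PV) / P = 4,013.5045 / 491.3025 = 8.16911 half-year periods.
In years: 8.16911 / 2 = 4.08456 years.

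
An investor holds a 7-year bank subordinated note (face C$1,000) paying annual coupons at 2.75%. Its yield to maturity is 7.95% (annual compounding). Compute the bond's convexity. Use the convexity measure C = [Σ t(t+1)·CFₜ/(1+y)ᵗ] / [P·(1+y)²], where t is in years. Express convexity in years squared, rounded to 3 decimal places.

With y = 0.0795:
  t   CF        PV=CF/(1+0.0795)^t    t·PV        t(t+1)·PV
  1        27.50        25.4748        25.4748          50.9495
  2        27.50        23.5987        47.1973         141.5920
  3        27.50        21.8607        65.5822         262.3288
  4        27.50        20.2508        81.0032         405.0159
  5        27.50        18.7594        93.7971         562.7827
  6        27.50        17.3779       104.2673         729.8710
  7     1,027.50       601.4829     4,210.3805      33,683.0439
  Σ                    728.8052     4,627.7024      35,835.5838
P = 728.8052.
Convexity = Σ t(t+1)·PV / [P·(1+y)²] = 35,835.5838 / (728.8052 × 1.165320) = 42.19468.

42.195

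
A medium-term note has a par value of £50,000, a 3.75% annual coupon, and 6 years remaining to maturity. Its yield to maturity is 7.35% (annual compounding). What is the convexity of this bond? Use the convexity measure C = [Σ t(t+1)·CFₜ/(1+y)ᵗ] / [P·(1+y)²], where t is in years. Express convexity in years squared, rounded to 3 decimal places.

31.831

With y = 0.0735:
  t   CF        PV=CF/(1+0.0735)^t    t·PV        t(t+1)·PV
  1     1,875.00     1,746.6232     1,746.6232       3,493.2464
  2     1,875.00     1,627.0360     3,254.0721       9,762.2163
  3     1,875.00     1,515.6367     4,546.9102      18,187.6409
  4     1,875.00     1,411.8647     5,647.4588      28,237.2938
  5     1,875.00     1,315.1977     6,575.9883      39,455.9299
  6    51,875.00    33,895.7944   203,374.7666   1,423,623.3660
  Σ                 41,512.1528   225,145.8192   1,522,759.6933
P = 41,512.1528.
Convexity = Σ t(t+1)·PV / [P·(1+y)²] = 1,522,759.6933 / (41,512.1528 × 1.152402) = 31.83113.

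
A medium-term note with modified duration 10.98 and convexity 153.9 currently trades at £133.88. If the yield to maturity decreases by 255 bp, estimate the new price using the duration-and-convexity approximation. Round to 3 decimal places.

£178.064

Duration effect: -D_mod·Δy = -10.98 × (-0.0255) = +0.279990
Convexity effect: ½·C·(Δy)² = 0.5 × 153.9 × (-0.0255)² = +0.0500367375
ΔP/P ≈ +0.279990 + 0.0500367375 = +0.3300267375
New price ≈ 133.88 × (1 + 0.3300267375) = 178.0639796165.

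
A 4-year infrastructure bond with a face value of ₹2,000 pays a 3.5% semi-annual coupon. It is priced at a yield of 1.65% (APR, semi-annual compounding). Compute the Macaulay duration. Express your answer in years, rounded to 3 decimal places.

Periodic yield y = 0.00825. Discount each cash flow and weight by its period:
  t   CF        PV=CF/(1+0.00825)^t    t·PV
  1        35.00        34.7136        34.7136
  2        35.00        34.4296        68.8591
  3        35.00        34.1478       102.4435
  4        35.00        33.8684       135.4737
  5        35.00        33.5913       167.9565
  6        35.00        33.3164       199.8987
  7        35.00        33.0438       231.3068
  8     2,035.00     1,905.5422    15,244.3375
  Σ                  2,142.6532    16,184.9896
Price P = Σ PV = 2,142.6532.
Macaulay duration = Σ(t·PV) / P = 16,184.9896 / 2,142.6532 = 7.55371 half-year periods.
In years: 7.55371 / 2 = 3.77686 years.

3.777 years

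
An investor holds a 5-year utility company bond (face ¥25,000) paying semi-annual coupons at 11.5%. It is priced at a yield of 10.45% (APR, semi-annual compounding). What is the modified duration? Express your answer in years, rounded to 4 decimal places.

3.7649 years

Periodic yield y = 0.05225. First find Macaulay duration:
  t   CF        PV=CF/(1+0.05225)^t    t·PV
  1     1,437.50     1,366.1202     1,366.1202
  2     1,437.50     1,298.2848     2,596.5697
  3     1,437.50     1,233.8179     3,701.4536
  4     1,437.50     1,172.5520     4,690.2080
  5     1,437.50     1,114.3284     5,571.6418
  6     1,437.50     1,058.9958     6,353.9749
  7     1,437.50     1,006.4109     7,044.8760
  8     1,437.50       956.4370     7,651.4962
  9     1,437.50       908.9447     8,180.5020
  10   26,437.50    15,886.6029   158,866.0292
  Σ                 26,002.4945   206,022.8715
P = 26,002.4945; Macaulay duration = 206,022.8715 / 26,002.4945 = 7.92320 half-year periods = 3.96160 years.
Modified duration = D_Mac / (1 + y) = 3.96160 / 1.05225 = 3.76488 years.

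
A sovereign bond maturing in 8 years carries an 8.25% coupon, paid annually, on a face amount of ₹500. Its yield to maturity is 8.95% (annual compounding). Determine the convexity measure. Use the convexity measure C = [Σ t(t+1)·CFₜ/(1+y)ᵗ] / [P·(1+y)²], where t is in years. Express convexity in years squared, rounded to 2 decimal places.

42.06

With y = 0.0895:
  t   CF        PV=CF/(1+0.0895)^t    t·PV        t(t+1)·PV
  1        41.25        37.8614        37.8614          75.7228
  2        41.25        34.7512        69.5023         208.5070
  3        41.25        31.8964        95.6893         382.7573
  4        41.25        29.2762       117.1049         585.5244
  5        41.25        26.8712       134.3562         806.1373
  6        41.25        24.6638       147.9830       1,035.8809
  7        41.25        22.6378       158.4643       1,267.7141
  8       541.25       272.6340     2,181.0721      19,629.6488
  Σ                    480.5921     2,942.0335      23,991.8928
P = 480.5921.
Convexity = Σ t(t+1)·PV / [P·(1+y)²] = 23,991.8928 / (480.5921 × 1.187010) = 42.05653.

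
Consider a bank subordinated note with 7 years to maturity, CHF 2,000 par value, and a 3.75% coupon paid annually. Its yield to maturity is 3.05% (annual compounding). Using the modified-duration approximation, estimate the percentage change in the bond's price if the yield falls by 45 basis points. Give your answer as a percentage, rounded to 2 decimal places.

Periodic yield y = 0.0305. Modified duration first:
  t   CF        PV=CF/(1+0.0305)^t    t·PV
  1        75.00        72.7802        72.7802
  2        75.00        70.6261       141.2522
  3        75.00        68.5358       205.6073
  4        75.00        66.5073       266.0292
  5        75.00        64.5389       322.6943
  6        75.00        62.6287       375.7721
  7     2,075.00     1,681.4429    11,770.1004
  Σ                  2,087.0598    13,154.2357
P = 2,087.0598; D_Mac = 6.30276 yrs; D_mod = 6.30276/(1+0.0305) = 6.11621 yrs.
ΔP/P ≈ -D_mod · Δy = -6.11621 × (-0.0045) = +0.027523 = +2.7523%.

+2.75%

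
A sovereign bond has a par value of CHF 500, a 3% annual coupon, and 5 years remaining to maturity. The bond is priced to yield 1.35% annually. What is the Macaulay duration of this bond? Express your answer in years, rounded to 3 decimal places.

4.729 years

Periodic yield y = 0.0135. Discount each cash flow and weight by its year:
  t   CF        PV=CF/(1+0.0135)^t    t·PV
  1        15.00        14.8002        14.8002
  2        15.00        14.6031        29.2061
  3        15.00        14.4085        43.2256
  4        15.00        14.2166        56.8665
  5       515.00       481.6022     2,408.0110
  Σ                    539.6306     2,552.1094
Price P = Σ PV = 539.6306.
Macaulay duration = Σ(t·PV) / P = 2,552.1094 / 539.6306 = 4.72936 years.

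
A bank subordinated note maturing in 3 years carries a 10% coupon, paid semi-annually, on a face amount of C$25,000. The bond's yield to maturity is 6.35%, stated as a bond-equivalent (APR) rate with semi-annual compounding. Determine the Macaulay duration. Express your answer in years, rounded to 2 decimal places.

Periodic yield y = 0.03175. Discount each cash flow and weight by its period:
  t   CF        PV=CF/(1+0.03175)^t    t·PV
  1     1,250.00     1,211.5338     1,211.5338
  2     1,250.00     1,174.2513     2,348.5026
  3     1,250.00     1,138.1161     3,414.3484
  4     1,250.00     1,103.0929     4,412.3717
  5     1,250.00     1,069.1475     5,345.7375
  6    26,250.00    21,761.1801   130,567.0803
  Σ                 27,457.3218   147,299.5744
Price P = Σ PV = 27,457.3218.
Macaulay duration = Σ(t·PV) / P = 147,299.5744 / 27,457.3218 = 5.36467 half-year periods.
In years: 5.36467 / 2 = 2.68234 years.

2.68 years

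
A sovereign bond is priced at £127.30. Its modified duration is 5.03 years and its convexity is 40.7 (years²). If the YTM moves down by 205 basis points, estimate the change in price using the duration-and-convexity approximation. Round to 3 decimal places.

Duration effect: -D_mod·Δy = -5.03 × (-0.0205) = +0.103115
Convexity effect: ½·C·(Δy)² = 0.5 × 40.7 × (-0.0205)² = +0.0085520875
ΔP/P ≈ +0.103115 + 0.0085520875 = +0.1116670875
ΔP ≈ 127.30 × (+0.1116670875) = +14.21522023875.

+£14.215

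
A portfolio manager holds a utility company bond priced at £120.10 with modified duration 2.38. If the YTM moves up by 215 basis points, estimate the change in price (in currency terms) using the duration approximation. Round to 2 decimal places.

Duration approximation: ΔP/P ≈ -D_mod · Δy = -2.38 × (+0.0215) = -0.051170.
ΔP ≈ 120.10 × (-0.051170) = -6.145517.

-£6.15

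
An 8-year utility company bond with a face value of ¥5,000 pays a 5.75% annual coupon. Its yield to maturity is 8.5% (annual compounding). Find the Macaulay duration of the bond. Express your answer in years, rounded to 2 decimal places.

6.49 years

Periodic yield y = 0.085. Discount each cash flow and weight by its year:
  t   CF        PV=CF/(1+0.085)^t    t·PV
  1       287.50       264.9770       264.9770
  2       287.50       244.2184       488.4368
  3       287.50       225.0861       675.2582
  4       287.50       207.4526       829.8104
  5       287.50       191.2006       956.0028
  6       287.50       176.2217     1,057.3303
  7       287.50       162.4163     1,136.9143
  8     5,287.50     2,753.0397    22,024.3176
  Σ                  4,224.6123    27,433.0474
Price P = Σ PV = 4,224.6123.
Macaulay duration = Σ(t·PV) / P = 27,433.0474 / 4,224.6123 = 6.49362 years.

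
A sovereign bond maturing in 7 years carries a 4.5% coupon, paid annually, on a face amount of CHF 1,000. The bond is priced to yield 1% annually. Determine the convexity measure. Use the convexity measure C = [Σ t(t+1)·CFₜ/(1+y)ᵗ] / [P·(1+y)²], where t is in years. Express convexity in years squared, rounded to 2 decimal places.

With y = 0.01:
  t   CF        PV=CF/(1+0.01)^t    t·PV        t(t+1)·PV
  1        45.00        44.5545        44.5545          89.1089
  2        45.00        44.1133        88.2266         264.6799
  3        45.00        43.6766       131.0297         524.1187
  4        45.00        43.2441       172.9765         864.8823
  5        45.00        42.8160       214.0798       1,284.4787
  6        45.00        42.3920       254.3522       1,780.4655
  7     1,045.00       974.6904     6,822.8326      54,582.6606
  Σ                  1,235.4868     7,728.0518      59,390.3946
P = 1,235.4868.
Convexity = Σ t(t+1)·PV / [P·(1+y)²] = 59,390.3946 / (1,235.4868 × 1.020100) = 47.12326.

47.12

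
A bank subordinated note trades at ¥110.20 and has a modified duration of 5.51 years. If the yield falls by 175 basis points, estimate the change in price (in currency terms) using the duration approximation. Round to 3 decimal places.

+¥10.626

Duration approximation: ΔP/P ≈ -D_mod · Δy = -5.51 × (-0.0175) = +0.096425.
ΔP ≈ 110.20 × (+0.096425) = +10.626035.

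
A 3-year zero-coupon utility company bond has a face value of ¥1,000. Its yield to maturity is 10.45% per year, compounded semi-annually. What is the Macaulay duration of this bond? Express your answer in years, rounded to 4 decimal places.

A zero-coupon bond has a single cash flow at maturity, so its Macaulay duration equals its maturity: 3 years.
(Equivalently: 6 semi-annual periods ÷ 2 = 3 years.)

3.0000 years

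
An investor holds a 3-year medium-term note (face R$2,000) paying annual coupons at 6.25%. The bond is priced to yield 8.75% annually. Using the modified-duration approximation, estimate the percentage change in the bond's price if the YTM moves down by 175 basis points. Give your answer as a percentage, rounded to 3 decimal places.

+4.539%

Periodic yield y = 0.0875. Modified duration first:
  t   CF        PV=CF/(1+0.0875)^t    t·PV
  1       125.00       114.9425       114.9425
  2       125.00       105.6943       211.3886
  3     2,125.00     1,652.2324     4,956.6972
  Σ                  1,872.8692     5,283.0283
P = 1,872.8692; D_Mac = 2.82082 yrs; D_mod = 2.82082/(1+0.0875) = 2.59386 yrs.
ΔP/P ≈ -D_mod · Δy = -2.59386 × (-0.0175) = +0.045393 = +4.5393%.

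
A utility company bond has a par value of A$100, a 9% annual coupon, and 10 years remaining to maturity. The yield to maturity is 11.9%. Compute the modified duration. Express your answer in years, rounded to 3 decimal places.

5.983 years

Periodic yield y = 0.119. First find Macaulay duration:
  t   CF        PV=CF/(1+0.119)^t    t·PV
  1         9.00         8.0429         8.0429
  2         9.00         7.1876        14.3751
  3         9.00         6.4232        19.2696
  4         9.00         5.7401        22.9605
  5         9.00         5.1297        25.6485
  6         9.00         4.5842        27.5051
  7         9.00         4.0967        28.6768
  8         9.00         3.6610        29.2881
  9         9.00         3.2717        29.4452
  10      109.00        35.4100       354.0998
  Σ                     83.5471       559.3117
P = 83.5471; Macaulay duration = 559.3117 / 83.5471 = 6.69457 years.
Modified duration = D_Mac / (1 + y) = 6.69457 / 1.119 = 5.98264 years.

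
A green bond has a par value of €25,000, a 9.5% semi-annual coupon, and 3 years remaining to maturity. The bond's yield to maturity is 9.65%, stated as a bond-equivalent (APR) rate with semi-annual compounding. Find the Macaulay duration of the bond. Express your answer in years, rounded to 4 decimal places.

Periodic yield y = 0.04825. Discount each cash flow and weight by its period:
  t   CF        PV=CF/(1+0.04825)^t    t·PV
  1     1,187.50     1,132.8404     1,132.8404
  2     1,187.50     1,080.6968     2,161.3937
  3     1,187.50     1,030.9533     3,092.8600
  4     1,187.50       983.4995     3,933.9979
  5     1,187.50       938.2299     4,691.1494
  6    26,187.50    19,738.0759   118,428.4552
  Σ                 24,904.2958   133,440.6966
Price P = Σ PV = 24,904.2958.
Macaulay duration = Σ(t·PV) / P = 133,440.6966 / 24,904.2958 = 5.35814 half-year periods.
In years: 5.35814 / 2 = 2.67907 years.

2.6791 years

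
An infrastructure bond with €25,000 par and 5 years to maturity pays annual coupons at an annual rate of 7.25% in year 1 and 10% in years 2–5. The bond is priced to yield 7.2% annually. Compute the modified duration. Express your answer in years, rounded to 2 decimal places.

4.00 years

Periodic yield y = 0.072. First find Macaulay duration:
  t   CF        PV=CF/(1+0.072)^t    t·PV
  1     1,812.50     1,690.7649     1,690.7649
  2     2,500.00     2,175.4567     4,350.9133
  3     2,500.00     2,029.3439     6,088.0317
  4     2,500.00     1,893.0447     7,572.1788
  5    27,500.00    19,424.8989    97,124.4945
  Σ                 27,213.5091   116,826.3833
P = 27,213.5091; Macaulay duration = 116,826.3833 / 27,213.5091 = 4.29296 years.
Modified duration = D_Mac / (1 + y) = 4.29296 / 1.072 = 4.00462 years.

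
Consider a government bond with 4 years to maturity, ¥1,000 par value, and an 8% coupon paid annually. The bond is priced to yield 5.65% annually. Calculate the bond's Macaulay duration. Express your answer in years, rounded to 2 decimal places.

Periodic yield y = 0.0565. Discount each cash flow and weight by its year:
  t   CF        PV=CF/(1+0.0565)^t    t·PV
  1        80.00        75.7217        75.7217
  2        80.00        71.6722       143.3445
  3        80.00        67.8393       203.5180
  4     1,080.00       866.8536     3,467.4143
  Σ                  1,082.0869     3,889.9985
Price P = Σ PV = 1,082.0869.
Macaulay duration = Σ(t·PV) / P = 3,889.9985 / 1,082.0869 = 3.59490 years.

3.59 years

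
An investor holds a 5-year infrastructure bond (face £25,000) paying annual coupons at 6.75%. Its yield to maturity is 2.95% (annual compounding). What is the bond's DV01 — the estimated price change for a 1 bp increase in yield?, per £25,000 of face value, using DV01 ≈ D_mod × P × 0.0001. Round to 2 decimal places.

Periodic yield y = 0.0295.
  t   CF        PV=CF/(1+0.0295)^t    t·PV
  1     1,687.50     1,639.1452     1,639.1452
  2     1,687.50     1,592.1760     3,184.3520
  3     1,687.50     1,546.5527     4,639.6582
  4     1,687.50     1,502.2367     6,008.9469
  5    26,687.50    23,076.8293   115,384.1465
  Σ                 29,356.9400   130,856.2489
P = 29,356.9400; D_Mac = 4.45742 yrs; D_mod = 4.32970 yrs.
DV01 ≈ 4.32970 × 29,356.9400 × 0.0001 = 12.710660.

£12.71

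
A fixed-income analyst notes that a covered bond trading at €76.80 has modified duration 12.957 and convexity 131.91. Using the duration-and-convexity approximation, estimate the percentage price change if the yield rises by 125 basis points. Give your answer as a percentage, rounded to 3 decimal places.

Duration effect: -D_mod·Δy = -12.957 × (+0.0125) = -0.1619625
Convexity effect: ½·C·(Δy)² = 0.5 × 131.91 × (0.0125)² = +0.01030546875
ΔP/P ≈ -0.1619625 + 0.01030546875 = -0.15165703125
= -15.165703125%.

-15.166%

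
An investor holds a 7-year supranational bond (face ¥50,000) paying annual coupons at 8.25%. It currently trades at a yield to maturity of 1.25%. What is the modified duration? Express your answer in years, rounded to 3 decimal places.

5.785 years

Periodic yield y = 0.0125. First find Macaulay duration:
  t   CF        PV=CF/(1+0.0125)^t    t·PV
  1     4,125.00     4,074.0741     4,074.0741
  2     4,125.00     4,023.7769     8,047.5537
  3     4,125.00     3,974.1006    11,922.3018
  4     4,125.00     3,925.0376    15,700.1505
  5     4,125.00     3,876.5804    19,382.9019
  6     4,125.00     3,828.7214    22,972.3282
  7    54,125.00    49,617.2495   347,320.7468
  Σ                 73,319.5405   429,420.0570
P = 73,319.5405; Macaulay duration = 429,420.0570 / 73,319.5405 = 5.85683 years.
Modified duration = D_Mac / (1 + y) = 5.85683 / 1.0125 = 5.78452 years.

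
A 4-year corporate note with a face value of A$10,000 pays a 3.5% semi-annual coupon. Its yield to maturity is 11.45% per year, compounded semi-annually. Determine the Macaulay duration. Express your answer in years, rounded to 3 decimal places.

3.722 years

Periodic yield y = 0.05725. Discount each cash flow and weight by its period:
  t   CF        PV=CF/(1+0.05725)^t    t·PV
  1       175.00       165.5238       165.5238
  2       175.00       156.5607       313.1213
  3       175.00       148.0829       444.2488
  4       175.00       140.0642       560.2570
  5       175.00       132.4798       662.3989
  6       175.00       125.3060       751.8360
  7       175.00       118.5207       829.6449
  8    10,175.00     6,517.9777    52,143.8212
  Σ                  7,504.5157    55,870.8518
Price P = Σ PV = 7,504.5157.
Macaulay duration = Σ(t·PV) / P = 55,870.8518 / 7,504.5157 = 7.44496 half-year periods.
In years: 7.44496 / 2 = 3.72248 years.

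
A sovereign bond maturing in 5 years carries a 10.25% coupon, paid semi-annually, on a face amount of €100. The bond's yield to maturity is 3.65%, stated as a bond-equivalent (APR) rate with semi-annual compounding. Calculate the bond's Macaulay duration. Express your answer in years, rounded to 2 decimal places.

Periodic yield y = 0.01825. Discount each cash flow and weight by its period:
  t   CF        PV=CF/(1+0.01825)^t    t·PV
  1        5.125         5.0331         5.0331
  2        5.125         4.9429         9.8859
  3        5.125         4.8543        14.5630
  4        5.125         4.7673        19.0694
  5        5.125         4.6819        23.4095
  6        5.125         4.5980        27.5879
  7        5.125         4.5156        31.6090
  8        5.125         4.4346        35.4771
  9        5.125         4.3552        39.1964
  10     105.125        87.7328       877.3277
  Σ                    129.9158     1,083.1590
Price P = Σ PV = 129.9158.
Macaulay duration = Σ(t·PV) / P = 1,083.1590 / 129.9158 = 8.33739 half-year periods.
In years: 8.33739 / 2 = 4.16870 years.

4.17 years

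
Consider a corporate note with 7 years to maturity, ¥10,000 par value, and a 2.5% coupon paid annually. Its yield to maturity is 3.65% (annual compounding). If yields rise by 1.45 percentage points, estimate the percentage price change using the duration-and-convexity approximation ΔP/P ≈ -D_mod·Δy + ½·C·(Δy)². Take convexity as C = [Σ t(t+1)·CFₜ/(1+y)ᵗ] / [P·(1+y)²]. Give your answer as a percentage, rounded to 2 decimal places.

-8.58%

With y = 0.0365:
  t   CF        PV=CF/(1+0.0365)^t    t·PV        t(t+1)·PV
  1       250.00       241.1963       241.1963         482.3927
  2       250.00       232.7027       465.4054       1,396.2161
  3       250.00       224.5081       673.5244       2,694.0977
  4       250.00       216.6022       866.4086       4,332.0432
  5       250.00       208.9746     1,044.8729       6,269.2376
  6       250.00       201.6156     1,209.6937       8,467.8559
  7    10,250.00     7,975.1474    55,826.0320     446,608.2562
  Σ                  9,300.7470    60,327.1334     470,250.0994
P = 9,300.7470; D_Mac = 6.48627 yrs; D_mod = 6.25786 yrs; C = 47.06222.
Duration effect: -6.25786 × (+0.0145) = -0.090739
Convexity effect: 0.5 × 47.06222 × (0.0145)² = +0.0049474
ΔP/P ≈ -0.090739 + 0.0049474 = -0.085791 = -8.5791%.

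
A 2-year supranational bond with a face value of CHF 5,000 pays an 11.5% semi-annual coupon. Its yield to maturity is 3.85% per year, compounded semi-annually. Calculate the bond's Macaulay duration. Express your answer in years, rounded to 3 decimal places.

1.854 years

Periodic yield y = 0.01925. Discount each cash flow and weight by its period:
  t   CF        PV=CF/(1+0.01925)^t    t·PV
  1       287.50       282.0701       282.0701
  2       287.50       276.7428       553.4857
  3       287.50       271.5162       814.5485
  4     5,287.50     4,899.2263    19,596.9052
  Σ                  5,729.5555    21,247.0095
Price P = Σ PV = 5,729.5555.
Macaulay duration = Σ(t·PV) / P = 21,247.0095 / 5,729.5555 = 3.70832 half-year periods.
In years: 3.70832 / 2 = 1.85416 years.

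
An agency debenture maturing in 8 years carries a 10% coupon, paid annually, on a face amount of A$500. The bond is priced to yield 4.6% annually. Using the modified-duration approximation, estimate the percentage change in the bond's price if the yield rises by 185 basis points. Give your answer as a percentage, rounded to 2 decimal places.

-10.95%

Periodic yield y = 0.046. Modified duration first:
  t   CF        PV=CF/(1+0.046)^t    t·PV
  1        50.00        47.8011        47.8011
  2        50.00        45.6990        91.3980
  3        50.00        43.6893       131.0679
  4        50.00        41.7680       167.0718
  5        50.00        39.9311       199.6556
  6        50.00        38.1751       229.0504
  7        50.00        36.4962       255.4737
  8       550.00       383.8037     3,070.4300
  Σ                    677.3636     4,191.9487
P = 677.3636; D_Mac = 6.18862 yrs; D_mod = 6.18862/(1+0.046) = 5.91647 yrs.
ΔP/P ≈ -D_mod · Δy = -5.91647 × (+0.0185) = -0.109455 = -10.9455%.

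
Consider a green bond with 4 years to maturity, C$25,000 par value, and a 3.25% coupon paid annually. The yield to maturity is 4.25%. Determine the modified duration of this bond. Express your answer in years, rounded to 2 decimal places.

3.66 years

Periodic yield y = 0.0425. First find Macaulay duration:
  t   CF        PV=CF/(1+0.0425)^t    t·PV
  1       812.50       779.3765       779.3765
  2       812.50       747.6034     1,495.2067
  3       812.50       717.1255     2,151.3766
  4    25,812.50    21,853.7421    87,414.9686
  Σ                 24,097.8475    91,840.9283
P = 24,097.8475; Macaulay duration = 91,840.9283 / 24,097.8475 = 3.81117 years.
Modified duration = D_Mac / (1 + y) = 3.81117 / 1.0425 = 3.65580 years.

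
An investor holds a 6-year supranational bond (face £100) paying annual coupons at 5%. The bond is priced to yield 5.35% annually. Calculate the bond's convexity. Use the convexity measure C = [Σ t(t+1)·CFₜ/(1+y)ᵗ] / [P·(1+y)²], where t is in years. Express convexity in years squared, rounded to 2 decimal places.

32.19

With y = 0.0535:
  t   CF        PV=CF/(1+0.0535)^t    t·PV        t(t+1)·PV
  1         5.00         4.7461         4.7461           9.4922
  2         5.00         4.5051         9.0101          27.0304
  3         5.00         4.2763        12.8288          51.3154
  4         5.00         4.0591        16.2365          81.1824
  5         5.00         3.8530        19.2649         115.5895
  6       105.00        76.8037       460.8221       3,225.7548
  Σ                     98.2432       522.9086       3,510.3647
P = 98.2432.
Convexity = Σ t(t+1)·PV / [P·(1+y)²] = 3,510.3647 / (98.2432 × 1.109862) = 32.19442.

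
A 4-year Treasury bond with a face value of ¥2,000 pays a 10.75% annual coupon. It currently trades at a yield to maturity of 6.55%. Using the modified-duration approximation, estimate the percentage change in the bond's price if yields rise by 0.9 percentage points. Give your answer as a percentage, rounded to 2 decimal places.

Periodic yield y = 0.0655. Modified duration first:
  t   CF        PV=CF/(1+0.0655)^t    t·PV
  1       215.00       201.7832       201.7832
  2       215.00       189.3789       378.7578
  3       215.00       177.7371       533.2113
  4     2,215.00     1,718.5411     6,874.1643
  Σ                  2,287.4403     7,987.9165
P = 2,287.4403; D_Mac = 3.49208 yrs; D_mod = 3.49208/(1+0.0655) = 3.27741 yrs.
ΔP/P ≈ -D_mod · Δy = -3.27741 × (+0.009) = -0.029497 = -2.9497%.

-2.95%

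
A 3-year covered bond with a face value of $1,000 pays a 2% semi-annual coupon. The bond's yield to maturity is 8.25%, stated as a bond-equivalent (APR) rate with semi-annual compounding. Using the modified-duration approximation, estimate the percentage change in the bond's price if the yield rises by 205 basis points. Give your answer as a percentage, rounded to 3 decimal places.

-5.746%

Periodic yield y = 0.04125. Modified duration first:
  t   CF        PV=CF/(1+0.04125)^t    t·PV
  1        10.00         9.6038         9.6038
  2        10.00         9.2234        18.4468
  3        10.00         8.8580        26.5740
  4        10.00         8.5071        34.0283
  5        10.00         8.1701        40.8503
  6     1,010.00       792.4854     4,754.9126
  Σ                    836.8478     4,884.4157
P = 836.8478; D_Mac = 5.83668 half-year periods = 2.91834 yrs; D_mod = 2.91834/(1+0.04125) = 2.80273 yrs.
ΔP/P ≈ -D_mod · Δy = -2.80273 × (+0.0205) = -0.057456 = -5.7456%.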